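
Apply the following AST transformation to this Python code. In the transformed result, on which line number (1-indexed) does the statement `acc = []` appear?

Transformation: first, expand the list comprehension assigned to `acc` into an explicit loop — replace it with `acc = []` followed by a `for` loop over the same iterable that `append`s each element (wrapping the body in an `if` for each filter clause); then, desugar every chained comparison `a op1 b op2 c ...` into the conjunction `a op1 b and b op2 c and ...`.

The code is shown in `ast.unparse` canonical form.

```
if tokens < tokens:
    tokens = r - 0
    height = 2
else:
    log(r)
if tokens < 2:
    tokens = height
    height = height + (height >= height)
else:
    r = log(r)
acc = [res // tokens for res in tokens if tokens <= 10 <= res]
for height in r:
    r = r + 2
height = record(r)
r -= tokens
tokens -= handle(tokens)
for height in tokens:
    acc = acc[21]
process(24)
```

Transformed code:
if tokens < tokens:
    tokens = r - 0
    height = 2
else:
    log(r)
if tokens < 2:
    tokens = height
    height = height + (height >= height)
else:
    r = log(r)
acc = []
for res in tokens:
    if tokens <= 10 and 10 <= res:
        acc.append(res // tokens)
for height in r:
    r = r + 2
height = record(r)
r -= tokens
tokens -= handle(tokens)
for height in tokens:
    acc = acc[21]
process(24)

11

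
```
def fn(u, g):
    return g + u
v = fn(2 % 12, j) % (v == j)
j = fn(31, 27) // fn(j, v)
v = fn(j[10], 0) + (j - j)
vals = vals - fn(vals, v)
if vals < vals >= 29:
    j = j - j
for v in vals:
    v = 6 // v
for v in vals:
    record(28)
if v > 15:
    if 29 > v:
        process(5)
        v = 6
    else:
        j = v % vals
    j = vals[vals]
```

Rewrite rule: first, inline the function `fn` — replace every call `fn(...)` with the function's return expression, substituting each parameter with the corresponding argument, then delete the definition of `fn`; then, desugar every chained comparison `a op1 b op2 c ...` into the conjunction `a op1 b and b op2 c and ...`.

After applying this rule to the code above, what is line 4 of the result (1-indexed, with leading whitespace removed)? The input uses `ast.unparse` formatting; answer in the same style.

Transformed code:
v = (j + 2 % 12) % (v == j)
j = (27 + 31) // (v + j)
v = 0 + j[10] + (j - j)
vals = vals - (v + vals)
if vals < vals and vals >= 29:
    j = j - j
for v in vals:
    v = 6 // v
for v in vals:
    record(28)
if v > 15:
    if 29 > v:
        process(5)
        v = 6
    else:
        j = v % vals
    j = vals[vals]

vals = vals - (v + vals)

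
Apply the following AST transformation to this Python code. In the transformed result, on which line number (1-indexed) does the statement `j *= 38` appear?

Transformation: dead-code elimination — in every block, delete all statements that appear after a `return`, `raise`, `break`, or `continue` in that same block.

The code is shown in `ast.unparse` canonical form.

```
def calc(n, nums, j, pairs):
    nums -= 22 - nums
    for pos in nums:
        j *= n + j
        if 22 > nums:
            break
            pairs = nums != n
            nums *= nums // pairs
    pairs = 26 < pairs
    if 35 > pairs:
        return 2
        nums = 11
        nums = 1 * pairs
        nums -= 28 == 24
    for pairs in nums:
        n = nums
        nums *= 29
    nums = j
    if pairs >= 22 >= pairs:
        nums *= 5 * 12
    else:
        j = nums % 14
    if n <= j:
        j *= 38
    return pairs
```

Transformed code:
def calc(n, nums, j, pairs):
    nums -= 22 - nums
    for pos in nums:
        j *= n + j
        if 22 > nums:
            break
    pairs = 26 < pairs
    if 35 > pairs:
        return 2
    for pairs in nums:
        n = nums
        nums *= 29
    nums = j
    if pairs >= 22 >= pairs:
        nums *= 5 * 12
    else:
        j = nums % 14
    if n <= j:
        j *= 38
    return pairs

19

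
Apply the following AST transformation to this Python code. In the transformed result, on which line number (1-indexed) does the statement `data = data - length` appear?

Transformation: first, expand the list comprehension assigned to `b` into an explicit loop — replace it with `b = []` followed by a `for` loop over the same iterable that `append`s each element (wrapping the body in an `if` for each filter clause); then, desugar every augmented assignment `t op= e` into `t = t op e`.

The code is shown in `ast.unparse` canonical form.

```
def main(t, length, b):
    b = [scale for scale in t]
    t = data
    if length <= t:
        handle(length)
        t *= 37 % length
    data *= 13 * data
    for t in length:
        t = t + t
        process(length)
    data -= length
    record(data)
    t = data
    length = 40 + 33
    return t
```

13

Transformed code:
def main(t, length, b):
    b = []
    for scale in t:
        b.append(scale)
    t = data
    if length <= t:
        handle(length)
        t = t * (37 % length)
    data = data * (13 * data)
    for t in length:
        t = t + t
        process(length)
    data = data - length
    record(data)
    t = data
    length = 40 + 33
    return t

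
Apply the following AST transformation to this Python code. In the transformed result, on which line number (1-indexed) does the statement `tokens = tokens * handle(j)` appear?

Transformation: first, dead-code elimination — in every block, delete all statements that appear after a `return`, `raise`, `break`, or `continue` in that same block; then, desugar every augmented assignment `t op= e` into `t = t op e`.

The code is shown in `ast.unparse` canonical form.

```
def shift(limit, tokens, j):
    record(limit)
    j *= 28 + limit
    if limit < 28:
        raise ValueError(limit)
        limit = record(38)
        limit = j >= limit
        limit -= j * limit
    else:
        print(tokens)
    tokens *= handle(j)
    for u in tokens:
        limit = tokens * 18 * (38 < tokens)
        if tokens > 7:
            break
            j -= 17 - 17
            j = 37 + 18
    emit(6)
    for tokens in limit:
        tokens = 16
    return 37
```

Transformed code:
def shift(limit, tokens, j):
    record(limit)
    j = j * (28 + limit)
    if limit < 28:
        raise ValueError(limit)
    else:
        print(tokens)
    tokens = tokens * handle(j)
    for u in tokens:
        limit = tokens * 18 * (38 < tokens)
        if tokens > 7:
            break
    emit(6)
    for tokens in limit:
        tokens = 16
    return 37

8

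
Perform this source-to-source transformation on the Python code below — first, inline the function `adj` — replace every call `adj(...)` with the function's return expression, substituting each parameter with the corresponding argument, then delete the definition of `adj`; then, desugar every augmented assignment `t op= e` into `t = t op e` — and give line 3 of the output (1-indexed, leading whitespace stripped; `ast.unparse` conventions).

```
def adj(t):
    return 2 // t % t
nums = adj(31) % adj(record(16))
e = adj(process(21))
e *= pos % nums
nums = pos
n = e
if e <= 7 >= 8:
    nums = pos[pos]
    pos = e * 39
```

e = e * (pos % nums)

Transformed code:
nums = 2 // 31 % 31 % (2 // record(16) % record(16))
e = 2 // process(21) % process(21)
e = e * (pos % nums)
nums = pos
n = e
if e <= 7 >= 8:
    nums = pos[pos]
    pos = e * 39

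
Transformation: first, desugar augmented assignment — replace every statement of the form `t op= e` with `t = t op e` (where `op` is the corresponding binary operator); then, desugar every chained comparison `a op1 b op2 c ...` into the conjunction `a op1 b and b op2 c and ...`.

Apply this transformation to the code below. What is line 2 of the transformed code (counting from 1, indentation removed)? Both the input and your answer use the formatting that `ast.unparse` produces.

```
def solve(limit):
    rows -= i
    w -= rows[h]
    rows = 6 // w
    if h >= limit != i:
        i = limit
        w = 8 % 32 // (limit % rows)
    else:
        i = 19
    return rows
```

rows = rows - i

Transformed code:
def solve(limit):
    rows = rows - i
    w = w - rows[h]
    rows = 6 // w
    if h >= limit and limit != i:
        i = limit
        w = 8 % 32 // (limit % rows)
    else:
        i = 19
    return rows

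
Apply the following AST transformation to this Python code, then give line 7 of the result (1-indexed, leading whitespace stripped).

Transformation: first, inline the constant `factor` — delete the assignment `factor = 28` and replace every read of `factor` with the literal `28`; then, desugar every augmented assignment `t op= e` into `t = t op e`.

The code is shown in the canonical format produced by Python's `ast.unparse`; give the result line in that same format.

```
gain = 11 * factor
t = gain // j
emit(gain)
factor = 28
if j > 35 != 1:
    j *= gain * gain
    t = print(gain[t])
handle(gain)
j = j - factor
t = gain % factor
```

Transformed code:
gain = 11 * 28
t = gain // j
emit(gain)
if j > 35 != 1:
    j = j * (gain * gain)
    t = print(gain[t])
handle(gain)
j = j - 28
t = gain % 28

handle(gain)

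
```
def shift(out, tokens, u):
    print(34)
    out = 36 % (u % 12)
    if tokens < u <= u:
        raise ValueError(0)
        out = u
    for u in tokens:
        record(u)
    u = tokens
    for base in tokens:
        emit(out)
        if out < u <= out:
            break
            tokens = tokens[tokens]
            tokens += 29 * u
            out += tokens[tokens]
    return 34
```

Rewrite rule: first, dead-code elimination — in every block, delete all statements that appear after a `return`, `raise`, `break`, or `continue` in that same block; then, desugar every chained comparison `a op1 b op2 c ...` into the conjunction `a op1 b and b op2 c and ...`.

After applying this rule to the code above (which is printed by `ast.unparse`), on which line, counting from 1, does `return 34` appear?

13

Transformed code:
def shift(out, tokens, u):
    print(34)
    out = 36 % (u % 12)
    if tokens < u and u <= u:
        raise ValueError(0)
    for u in tokens:
        record(u)
    u = tokens
    for base in tokens:
        emit(out)
        if out < u and u <= out:
            break
    return 34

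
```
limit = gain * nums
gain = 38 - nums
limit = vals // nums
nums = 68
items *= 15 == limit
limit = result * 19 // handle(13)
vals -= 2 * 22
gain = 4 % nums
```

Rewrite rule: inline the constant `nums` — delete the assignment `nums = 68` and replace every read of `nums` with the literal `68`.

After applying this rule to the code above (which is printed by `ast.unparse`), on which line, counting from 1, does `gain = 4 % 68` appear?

Transformed code:
limit = gain * 68
gain = 38 - 68
limit = vals // 68
items *= 15 == limit
limit = result * 19 // handle(13)
vals -= 2 * 22
gain = 4 % 68

7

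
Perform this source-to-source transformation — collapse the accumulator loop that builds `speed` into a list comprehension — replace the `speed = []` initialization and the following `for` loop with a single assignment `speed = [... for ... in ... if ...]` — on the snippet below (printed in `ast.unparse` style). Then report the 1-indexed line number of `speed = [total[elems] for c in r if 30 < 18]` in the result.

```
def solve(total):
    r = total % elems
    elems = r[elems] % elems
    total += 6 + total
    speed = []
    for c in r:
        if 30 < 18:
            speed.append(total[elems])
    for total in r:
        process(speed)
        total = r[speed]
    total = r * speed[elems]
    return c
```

5

Transformed code:
def solve(total):
    r = total % elems
    elems = r[elems] % elems
    total += 6 + total
    speed = [total[elems] for c in r if 30 < 18]
    for total in r:
        process(speed)
        total = r[speed]
    total = r * speed[elems]
    return c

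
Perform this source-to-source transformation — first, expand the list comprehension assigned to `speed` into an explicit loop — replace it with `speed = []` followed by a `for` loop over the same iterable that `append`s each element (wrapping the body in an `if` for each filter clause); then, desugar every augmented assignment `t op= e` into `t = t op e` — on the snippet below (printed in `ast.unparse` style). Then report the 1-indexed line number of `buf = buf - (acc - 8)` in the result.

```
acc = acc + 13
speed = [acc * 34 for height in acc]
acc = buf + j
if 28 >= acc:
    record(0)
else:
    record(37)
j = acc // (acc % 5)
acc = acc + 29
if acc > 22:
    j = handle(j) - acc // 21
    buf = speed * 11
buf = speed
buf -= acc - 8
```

16

Transformed code:
acc = acc + 13
speed = []
for height in acc:
    speed.append(acc * 34)
acc = buf + j
if 28 >= acc:
    record(0)
else:
    record(37)
j = acc // (acc % 5)
acc = acc + 29
if acc > 22:
    j = handle(j) - acc // 21
    buf = speed * 11
buf = speed
buf = buf - (acc - 8)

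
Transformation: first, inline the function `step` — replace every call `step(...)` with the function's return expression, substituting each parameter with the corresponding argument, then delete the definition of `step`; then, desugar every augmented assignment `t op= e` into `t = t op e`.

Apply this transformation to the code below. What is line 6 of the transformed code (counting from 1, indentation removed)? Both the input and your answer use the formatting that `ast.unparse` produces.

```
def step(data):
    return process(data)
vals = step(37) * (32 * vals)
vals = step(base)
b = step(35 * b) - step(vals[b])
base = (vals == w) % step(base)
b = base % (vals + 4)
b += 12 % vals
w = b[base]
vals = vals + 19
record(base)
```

b = b + 12 % vals

Transformed code:
vals = process(37) * (32 * vals)
vals = process(base)
b = process(35 * b) - process(vals[b])
base = (vals == w) % process(base)
b = base % (vals + 4)
b = b + 12 % vals
w = b[base]
vals = vals + 19
record(base)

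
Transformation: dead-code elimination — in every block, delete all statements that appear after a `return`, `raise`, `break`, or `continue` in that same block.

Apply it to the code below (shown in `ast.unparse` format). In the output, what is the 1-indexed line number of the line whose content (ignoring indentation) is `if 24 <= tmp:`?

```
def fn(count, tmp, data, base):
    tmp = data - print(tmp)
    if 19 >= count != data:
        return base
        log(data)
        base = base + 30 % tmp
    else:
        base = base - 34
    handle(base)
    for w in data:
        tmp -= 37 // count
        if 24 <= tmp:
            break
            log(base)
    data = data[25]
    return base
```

Transformed code:
def fn(count, tmp, data, base):
    tmp = data - print(tmp)
    if 19 >= count != data:
        return base
    else:
        base = base - 34
    handle(base)
    for w in data:
        tmp -= 37 // count
        if 24 <= tmp:
            break
    data = data[25]
    return base

10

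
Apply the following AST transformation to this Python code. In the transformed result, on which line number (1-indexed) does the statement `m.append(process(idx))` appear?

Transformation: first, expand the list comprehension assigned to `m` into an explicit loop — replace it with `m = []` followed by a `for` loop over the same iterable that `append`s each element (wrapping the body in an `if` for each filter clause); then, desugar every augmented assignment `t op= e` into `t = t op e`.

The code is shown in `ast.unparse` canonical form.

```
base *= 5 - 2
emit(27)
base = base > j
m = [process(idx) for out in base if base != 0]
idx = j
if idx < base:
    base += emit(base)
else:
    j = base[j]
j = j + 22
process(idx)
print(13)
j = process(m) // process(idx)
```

7

Transformed code:
base = base * (5 - 2)
emit(27)
base = base > j
m = []
for out in base:
    if base != 0:
        m.append(process(idx))
idx = j
if idx < base:
    base = base + emit(base)
else:
    j = base[j]
j = j + 22
process(idx)
print(13)
j = process(m) // process(idx)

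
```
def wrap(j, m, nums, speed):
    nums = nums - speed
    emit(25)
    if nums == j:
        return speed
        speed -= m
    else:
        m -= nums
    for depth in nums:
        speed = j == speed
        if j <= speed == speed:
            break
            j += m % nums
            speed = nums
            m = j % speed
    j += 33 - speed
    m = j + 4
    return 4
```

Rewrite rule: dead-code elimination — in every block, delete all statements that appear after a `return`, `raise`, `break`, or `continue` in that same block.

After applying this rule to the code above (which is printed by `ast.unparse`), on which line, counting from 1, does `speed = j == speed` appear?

9

Transformed code:
def wrap(j, m, nums, speed):
    nums = nums - speed
    emit(25)
    if nums == j:
        return speed
    else:
        m -= nums
    for depth in nums:
        speed = j == speed
        if j <= speed == speed:
            break
    j += 33 - speed
    m = j + 4
    return 4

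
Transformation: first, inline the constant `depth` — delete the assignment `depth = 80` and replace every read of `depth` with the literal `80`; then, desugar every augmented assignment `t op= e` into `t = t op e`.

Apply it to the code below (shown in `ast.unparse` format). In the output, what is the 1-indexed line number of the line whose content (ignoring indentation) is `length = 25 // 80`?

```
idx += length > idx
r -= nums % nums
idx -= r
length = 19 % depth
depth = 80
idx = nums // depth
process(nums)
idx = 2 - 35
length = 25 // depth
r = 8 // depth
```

Transformed code:
idx = idx + (length > idx)
r = r - nums % nums
idx = idx - r
length = 19 % 80
idx = nums // 80
process(nums)
idx = 2 - 35
length = 25 // 80
r = 8 // 80

8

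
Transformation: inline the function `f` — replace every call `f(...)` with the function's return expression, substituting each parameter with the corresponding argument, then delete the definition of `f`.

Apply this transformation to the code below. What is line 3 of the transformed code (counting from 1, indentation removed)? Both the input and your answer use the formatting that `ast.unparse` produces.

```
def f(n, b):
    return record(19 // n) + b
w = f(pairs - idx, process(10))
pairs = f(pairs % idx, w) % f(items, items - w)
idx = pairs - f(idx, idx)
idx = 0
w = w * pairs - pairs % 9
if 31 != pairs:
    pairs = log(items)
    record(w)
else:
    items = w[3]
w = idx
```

idx = pairs - (record(19 // idx) + idx)

Transformed code:
w = record(19 // (pairs - idx)) + process(10)
pairs = (record(19 // (pairs % idx)) + w) % (record(19 // items) + (items - w))
idx = pairs - (record(19 // idx) + idx)
idx = 0
w = w * pairs - pairs % 9
if 31 != pairs:
    pairs = log(items)
    record(w)
else:
    items = w[3]
w = idx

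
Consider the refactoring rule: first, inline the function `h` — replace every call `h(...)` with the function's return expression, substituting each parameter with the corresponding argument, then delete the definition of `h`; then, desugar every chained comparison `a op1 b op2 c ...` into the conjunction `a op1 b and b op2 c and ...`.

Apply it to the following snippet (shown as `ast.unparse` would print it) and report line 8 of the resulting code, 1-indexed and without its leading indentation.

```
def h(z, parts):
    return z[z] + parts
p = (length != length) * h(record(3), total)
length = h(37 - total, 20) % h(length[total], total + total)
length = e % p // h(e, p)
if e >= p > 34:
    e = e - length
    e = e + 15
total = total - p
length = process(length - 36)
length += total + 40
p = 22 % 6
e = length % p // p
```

length = process(length - 36)

Transformed code:
p = (length != length) * (record(3)[record(3)] + total)
length = ((37 - total)[37 - total] + 20) % (length[total][length[total]] + (total + total))
length = e % p // (e[e] + p)
if e >= p and p > 34:
    e = e - length
    e = e + 15
total = total - p
length = process(length - 36)
length += total + 40
p = 22 % 6
e = length % p // p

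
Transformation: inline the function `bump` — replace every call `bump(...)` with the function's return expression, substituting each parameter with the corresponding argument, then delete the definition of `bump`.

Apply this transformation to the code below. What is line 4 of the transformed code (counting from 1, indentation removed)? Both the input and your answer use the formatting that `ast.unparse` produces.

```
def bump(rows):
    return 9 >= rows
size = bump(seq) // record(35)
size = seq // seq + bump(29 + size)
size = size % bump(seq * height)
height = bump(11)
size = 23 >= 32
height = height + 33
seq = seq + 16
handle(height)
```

Transformed code:
size = (9 >= seq) // record(35)
size = seq // seq + (9 >= 29 + size)
size = size % (9 >= seq * height)
height = 9 >= 11
size = 23 >= 32
height = height + 33
seq = seq + 16
handle(height)

height = 9 >= 11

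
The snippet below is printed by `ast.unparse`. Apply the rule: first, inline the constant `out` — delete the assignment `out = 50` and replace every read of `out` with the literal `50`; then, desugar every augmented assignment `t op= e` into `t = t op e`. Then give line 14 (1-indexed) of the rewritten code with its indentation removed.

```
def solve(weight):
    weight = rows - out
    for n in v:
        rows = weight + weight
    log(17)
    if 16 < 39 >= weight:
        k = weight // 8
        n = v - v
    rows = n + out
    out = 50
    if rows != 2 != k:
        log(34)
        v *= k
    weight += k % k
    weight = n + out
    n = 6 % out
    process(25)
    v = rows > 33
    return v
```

weight = n + 50

Transformed code:
def solve(weight):
    weight = rows - 50
    for n in v:
        rows = weight + weight
    log(17)
    if 16 < 39 >= weight:
        k = weight // 8
        n = v - v
    rows = n + 50
    if rows != 2 != k:
        log(34)
        v = v * k
    weight = weight + k % k
    weight = n + 50
    n = 6 % 50
    process(25)
    v = rows > 33
    return v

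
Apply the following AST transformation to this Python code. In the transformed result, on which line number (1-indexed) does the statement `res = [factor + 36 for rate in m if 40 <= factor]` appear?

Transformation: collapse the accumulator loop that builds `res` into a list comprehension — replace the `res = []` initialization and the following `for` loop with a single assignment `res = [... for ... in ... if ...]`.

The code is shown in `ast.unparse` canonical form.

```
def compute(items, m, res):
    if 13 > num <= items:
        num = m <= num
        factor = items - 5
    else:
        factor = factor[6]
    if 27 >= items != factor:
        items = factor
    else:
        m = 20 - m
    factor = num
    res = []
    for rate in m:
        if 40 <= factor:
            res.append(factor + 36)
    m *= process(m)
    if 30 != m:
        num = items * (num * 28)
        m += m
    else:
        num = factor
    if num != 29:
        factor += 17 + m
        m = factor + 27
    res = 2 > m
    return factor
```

12

Transformed code:
def compute(items, m, res):
    if 13 > num <= items:
        num = m <= num
        factor = items - 5
    else:
        factor = factor[6]
    if 27 >= items != factor:
        items = factor
    else:
        m = 20 - m
    factor = num
    res = [factor + 36 for rate in m if 40 <= factor]
    m *= process(m)
    if 30 != m:
        num = items * (num * 28)
        m += m
    else:
        num = factor
    if num != 29:
        factor += 17 + m
        m = factor + 27
    res = 2 > m
    return factor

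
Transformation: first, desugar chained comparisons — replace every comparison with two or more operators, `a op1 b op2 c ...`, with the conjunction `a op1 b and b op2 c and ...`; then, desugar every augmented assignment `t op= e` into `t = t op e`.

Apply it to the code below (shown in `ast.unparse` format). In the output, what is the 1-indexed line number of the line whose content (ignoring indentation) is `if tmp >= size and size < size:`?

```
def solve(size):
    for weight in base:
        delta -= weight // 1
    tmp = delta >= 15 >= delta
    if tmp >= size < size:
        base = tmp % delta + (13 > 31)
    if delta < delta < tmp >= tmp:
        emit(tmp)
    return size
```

Transformed code:
def solve(size):
    for weight in base:
        delta = delta - weight // 1
    tmp = delta >= 15 and 15 >= delta
    if tmp >= size and size < size:
        base = tmp % delta + (13 > 31)
    if delta < delta and delta < tmp and (tmp >= tmp):
        emit(tmp)
    return size

5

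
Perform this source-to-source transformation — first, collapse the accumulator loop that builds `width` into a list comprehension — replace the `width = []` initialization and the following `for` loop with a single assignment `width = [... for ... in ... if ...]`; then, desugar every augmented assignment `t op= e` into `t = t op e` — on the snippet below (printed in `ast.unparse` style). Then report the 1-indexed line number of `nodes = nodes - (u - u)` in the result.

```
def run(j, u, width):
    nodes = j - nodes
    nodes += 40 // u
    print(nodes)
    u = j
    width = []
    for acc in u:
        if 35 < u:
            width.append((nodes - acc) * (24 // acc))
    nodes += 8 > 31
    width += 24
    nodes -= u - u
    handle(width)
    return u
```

9

Transformed code:
def run(j, u, width):
    nodes = j - nodes
    nodes = nodes + 40 // u
    print(nodes)
    u = j
    width = [(nodes - acc) * (24 // acc) for acc in u if 35 < u]
    nodes = nodes + (8 > 31)
    width = width + 24
    nodes = nodes - (u - u)
    handle(width)
    return u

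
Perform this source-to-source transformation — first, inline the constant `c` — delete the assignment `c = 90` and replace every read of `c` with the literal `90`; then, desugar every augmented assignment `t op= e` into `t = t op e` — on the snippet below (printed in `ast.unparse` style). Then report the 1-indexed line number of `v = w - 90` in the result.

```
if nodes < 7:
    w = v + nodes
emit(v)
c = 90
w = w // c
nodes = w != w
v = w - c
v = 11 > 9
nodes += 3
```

Transformed code:
if nodes < 7:
    w = v + nodes
emit(v)
w = w // 90
nodes = w != w
v = w - 90
v = 11 > 9
nodes = nodes + 3

6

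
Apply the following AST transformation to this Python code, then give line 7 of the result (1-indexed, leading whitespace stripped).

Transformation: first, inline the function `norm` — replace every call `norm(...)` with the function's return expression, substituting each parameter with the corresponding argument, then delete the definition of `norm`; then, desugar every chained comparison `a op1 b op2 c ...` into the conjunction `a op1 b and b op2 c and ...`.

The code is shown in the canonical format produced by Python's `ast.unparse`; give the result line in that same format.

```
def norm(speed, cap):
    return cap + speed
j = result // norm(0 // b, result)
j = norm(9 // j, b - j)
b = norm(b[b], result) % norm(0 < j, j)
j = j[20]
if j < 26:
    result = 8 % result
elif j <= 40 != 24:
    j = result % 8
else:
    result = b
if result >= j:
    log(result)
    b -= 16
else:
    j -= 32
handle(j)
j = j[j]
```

elif j <= 40 and 40 != 24:

Transformed code:
j = result // (result + 0 // b)
j = b - j + 9 // j
b = (result + b[b]) % (j + (0 < j))
j = j[20]
if j < 26:
    result = 8 % result
elif j <= 40 and 40 != 24:
    j = result % 8
else:
    result = b
if result >= j:
    log(result)
    b -= 16
else:
    j -= 32
handle(j)
j = j[j]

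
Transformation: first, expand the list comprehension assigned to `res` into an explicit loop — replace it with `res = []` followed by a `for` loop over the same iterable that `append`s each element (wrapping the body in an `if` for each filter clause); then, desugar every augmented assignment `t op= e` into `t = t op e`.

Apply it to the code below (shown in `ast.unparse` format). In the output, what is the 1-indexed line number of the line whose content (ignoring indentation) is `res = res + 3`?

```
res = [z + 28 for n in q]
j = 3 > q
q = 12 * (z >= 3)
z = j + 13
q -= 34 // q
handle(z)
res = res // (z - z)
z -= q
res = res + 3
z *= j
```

Transformed code:
res = []
for n in q:
    res.append(z + 28)
j = 3 > q
q = 12 * (z >= 3)
z = j + 13
q = q - 34 // q
handle(z)
res = res // (z - z)
z = z - q
res = res + 3
z = z * j

11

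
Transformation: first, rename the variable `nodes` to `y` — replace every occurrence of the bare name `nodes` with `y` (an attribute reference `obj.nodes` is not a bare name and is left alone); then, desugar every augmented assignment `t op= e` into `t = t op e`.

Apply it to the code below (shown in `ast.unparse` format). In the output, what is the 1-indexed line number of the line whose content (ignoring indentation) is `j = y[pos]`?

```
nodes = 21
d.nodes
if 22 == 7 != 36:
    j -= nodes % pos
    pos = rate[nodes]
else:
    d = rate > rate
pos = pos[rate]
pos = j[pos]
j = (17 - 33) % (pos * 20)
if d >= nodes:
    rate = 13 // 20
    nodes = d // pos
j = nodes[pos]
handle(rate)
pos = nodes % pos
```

14

Transformed code:
y = 21
d.nodes
if 22 == 7 != 36:
    j = j - y % pos
    pos = rate[y]
else:
    d = rate > rate
pos = pos[rate]
pos = j[pos]
j = (17 - 33) % (pos * 20)
if d >= y:
    rate = 13 // 20
    y = d // pos
j = y[pos]
handle(rate)
pos = y % pos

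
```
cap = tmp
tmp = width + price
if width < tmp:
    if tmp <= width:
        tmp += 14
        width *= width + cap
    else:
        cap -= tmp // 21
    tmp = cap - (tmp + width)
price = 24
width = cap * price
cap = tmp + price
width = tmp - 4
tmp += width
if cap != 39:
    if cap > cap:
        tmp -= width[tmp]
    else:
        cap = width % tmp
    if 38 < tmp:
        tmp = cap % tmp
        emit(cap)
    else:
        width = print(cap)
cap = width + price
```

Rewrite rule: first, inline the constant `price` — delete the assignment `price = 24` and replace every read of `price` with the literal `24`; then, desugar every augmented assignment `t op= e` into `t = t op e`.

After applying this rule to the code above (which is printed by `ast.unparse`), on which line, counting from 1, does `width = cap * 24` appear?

10

Transformed code:
cap = tmp
tmp = width + 24
if width < tmp:
    if tmp <= width:
        tmp = tmp + 14
        width = width * (width + cap)
    else:
        cap = cap - tmp // 21
    tmp = cap - (tmp + width)
width = cap * 24
cap = tmp + 24
width = tmp - 4
tmp = tmp + width
if cap != 39:
    if cap > cap:
        tmp = tmp - width[tmp]
    else:
        cap = width % tmp
    if 38 < tmp:
        tmp = cap % tmp
        emit(cap)
    else:
        width = print(cap)
cap = width + 24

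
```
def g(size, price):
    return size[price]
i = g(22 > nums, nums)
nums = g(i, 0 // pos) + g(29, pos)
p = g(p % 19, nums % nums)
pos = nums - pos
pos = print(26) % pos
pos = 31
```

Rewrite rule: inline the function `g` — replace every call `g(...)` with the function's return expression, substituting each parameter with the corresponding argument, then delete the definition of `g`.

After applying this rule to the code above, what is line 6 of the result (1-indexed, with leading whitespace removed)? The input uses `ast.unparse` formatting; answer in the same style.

Transformed code:
i = (22 > nums)[nums]
nums = i[0 // pos] + 29[pos]
p = (p % 19)[nums % nums]
pos = nums - pos
pos = print(26) % pos
pos = 31

pos = 31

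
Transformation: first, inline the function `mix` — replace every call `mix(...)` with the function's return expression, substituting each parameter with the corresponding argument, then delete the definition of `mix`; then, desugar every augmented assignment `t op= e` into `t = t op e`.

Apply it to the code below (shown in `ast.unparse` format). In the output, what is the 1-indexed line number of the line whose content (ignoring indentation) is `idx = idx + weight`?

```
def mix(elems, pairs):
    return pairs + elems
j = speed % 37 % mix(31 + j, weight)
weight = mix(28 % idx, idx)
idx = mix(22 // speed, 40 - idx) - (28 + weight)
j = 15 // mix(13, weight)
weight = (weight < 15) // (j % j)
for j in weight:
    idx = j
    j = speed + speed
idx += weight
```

9

Transformed code:
j = speed % 37 % (weight + (31 + j))
weight = idx + 28 % idx
idx = 40 - idx + 22 // speed - (28 + weight)
j = 15 // (weight + 13)
weight = (weight < 15) // (j % j)
for j in weight:
    idx = j
    j = speed + speed
idx = idx + weight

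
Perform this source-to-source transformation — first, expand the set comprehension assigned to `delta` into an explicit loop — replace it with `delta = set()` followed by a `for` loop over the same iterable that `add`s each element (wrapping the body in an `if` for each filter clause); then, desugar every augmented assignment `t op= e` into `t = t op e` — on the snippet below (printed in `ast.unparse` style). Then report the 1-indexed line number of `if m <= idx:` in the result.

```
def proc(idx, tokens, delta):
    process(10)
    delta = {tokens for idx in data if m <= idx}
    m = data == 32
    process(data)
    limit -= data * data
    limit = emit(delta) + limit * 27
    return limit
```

Transformed code:
def proc(idx, tokens, delta):
    process(10)
    delta = set()
    for idx in data:
        if m <= idx:
            delta.add(tokens)
    m = data == 32
    process(data)
    limit = limit - data * data
    limit = emit(delta) + limit * 27
    return limit

5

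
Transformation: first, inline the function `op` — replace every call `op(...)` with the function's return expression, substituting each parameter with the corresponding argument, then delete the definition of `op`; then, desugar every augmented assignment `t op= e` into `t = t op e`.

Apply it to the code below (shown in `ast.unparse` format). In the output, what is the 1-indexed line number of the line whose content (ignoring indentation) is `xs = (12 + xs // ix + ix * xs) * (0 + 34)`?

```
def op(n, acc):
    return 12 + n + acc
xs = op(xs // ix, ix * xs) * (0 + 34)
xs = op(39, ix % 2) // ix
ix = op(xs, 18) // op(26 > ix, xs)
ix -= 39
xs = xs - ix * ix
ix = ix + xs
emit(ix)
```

1

Transformed code:
xs = (12 + xs // ix + ix * xs) * (0 + 34)
xs = (12 + 39 + ix % 2) // ix
ix = (12 + xs + 18) // (12 + (26 > ix) + xs)
ix = ix - 39
xs = xs - ix * ix
ix = ix + xs
emit(ix)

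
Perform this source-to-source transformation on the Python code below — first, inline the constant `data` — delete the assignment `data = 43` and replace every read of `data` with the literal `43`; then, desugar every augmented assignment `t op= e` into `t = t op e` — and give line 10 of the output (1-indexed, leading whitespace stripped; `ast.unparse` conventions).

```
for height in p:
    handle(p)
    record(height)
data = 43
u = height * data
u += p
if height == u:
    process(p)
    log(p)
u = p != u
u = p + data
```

Transformed code:
for height in p:
    handle(p)
    record(height)
u = height * 43
u = u + p
if height == u:
    process(p)
    log(p)
u = p != u
u = p + 43

u = p + 43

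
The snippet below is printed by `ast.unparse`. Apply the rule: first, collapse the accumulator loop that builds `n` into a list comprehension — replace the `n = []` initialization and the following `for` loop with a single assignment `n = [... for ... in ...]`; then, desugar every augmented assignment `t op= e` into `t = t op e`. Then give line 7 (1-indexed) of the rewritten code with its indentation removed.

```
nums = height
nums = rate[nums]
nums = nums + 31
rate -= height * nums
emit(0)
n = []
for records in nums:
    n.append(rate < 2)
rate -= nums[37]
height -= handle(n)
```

rate = rate - nums[37]

Transformed code:
nums = height
nums = rate[nums]
nums = nums + 31
rate = rate - height * nums
emit(0)
n = [rate < 2 for records in nums]
rate = rate - nums[37]
height = height - handle(n)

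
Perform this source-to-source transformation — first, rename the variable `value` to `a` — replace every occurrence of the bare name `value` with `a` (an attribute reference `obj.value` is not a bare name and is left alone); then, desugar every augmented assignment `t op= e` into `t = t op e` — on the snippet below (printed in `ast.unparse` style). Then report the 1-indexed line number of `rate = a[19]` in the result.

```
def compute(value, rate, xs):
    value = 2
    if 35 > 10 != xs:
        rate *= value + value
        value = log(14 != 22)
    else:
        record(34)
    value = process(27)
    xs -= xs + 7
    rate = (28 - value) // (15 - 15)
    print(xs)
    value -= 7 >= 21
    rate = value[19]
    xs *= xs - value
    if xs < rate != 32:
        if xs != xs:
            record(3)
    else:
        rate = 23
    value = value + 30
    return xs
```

Transformed code:
def compute(a, rate, xs):
    a = 2
    if 35 > 10 != xs:
        rate = rate * (a + a)
        a = log(14 != 22)
    else:
        record(34)
    a = process(27)
    xs = xs - (xs + 7)
    rate = (28 - a) // (15 - 15)
    print(xs)
    a = a - (7 >= 21)
    rate = a[19]
    xs = xs * (xs - a)
    if xs < rate != 32:
        if xs != xs:
            record(3)
    else:
        rate = 23
    a = a + 30
    return xs

13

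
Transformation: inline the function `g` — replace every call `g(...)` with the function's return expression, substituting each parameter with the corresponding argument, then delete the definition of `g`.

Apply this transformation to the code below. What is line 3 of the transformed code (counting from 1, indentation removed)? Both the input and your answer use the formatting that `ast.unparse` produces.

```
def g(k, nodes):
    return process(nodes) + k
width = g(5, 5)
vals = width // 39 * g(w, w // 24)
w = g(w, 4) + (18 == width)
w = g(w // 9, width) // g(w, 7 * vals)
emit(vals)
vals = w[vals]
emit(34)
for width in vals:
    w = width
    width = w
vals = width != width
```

Transformed code:
width = process(5) + 5
vals = width // 39 * (process(w // 24) + w)
w = process(4) + w + (18 == width)
w = (process(width) + w // 9) // (process(7 * vals) + w)
emit(vals)
vals = w[vals]
emit(34)
for width in vals:
    w = width
    width = w
vals = width != width

w = process(4) + w + (18 == width)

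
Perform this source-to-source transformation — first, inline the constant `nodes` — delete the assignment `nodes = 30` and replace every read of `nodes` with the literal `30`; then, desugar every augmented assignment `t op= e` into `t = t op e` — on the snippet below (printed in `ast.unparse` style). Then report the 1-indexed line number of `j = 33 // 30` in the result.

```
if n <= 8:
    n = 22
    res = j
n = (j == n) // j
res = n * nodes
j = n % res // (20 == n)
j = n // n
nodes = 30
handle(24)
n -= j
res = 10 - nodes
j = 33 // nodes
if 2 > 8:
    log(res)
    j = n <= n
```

Transformed code:
if n <= 8:
    n = 22
    res = j
n = (j == n) // j
res = n * 30
j = n % res // (20 == n)
j = n // n
handle(24)
n = n - j
res = 10 - 30
j = 33 // 30
if 2 > 8:
    log(res)
    j = n <= n

11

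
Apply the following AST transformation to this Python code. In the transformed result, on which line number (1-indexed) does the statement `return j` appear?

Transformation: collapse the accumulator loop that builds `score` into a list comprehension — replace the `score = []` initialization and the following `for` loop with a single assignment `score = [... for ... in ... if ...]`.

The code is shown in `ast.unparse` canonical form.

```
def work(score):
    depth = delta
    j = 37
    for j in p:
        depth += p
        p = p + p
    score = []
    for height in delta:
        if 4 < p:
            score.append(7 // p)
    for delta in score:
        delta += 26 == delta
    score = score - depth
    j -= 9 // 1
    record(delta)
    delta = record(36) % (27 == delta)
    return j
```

Transformed code:
def work(score):
    depth = delta
    j = 37
    for j in p:
        depth += p
        p = p + p
    score = [7 // p for height in delta if 4 < p]
    for delta in score:
        delta += 26 == delta
    score = score - depth
    j -= 9 // 1
    record(delta)
    delta = record(36) % (27 == delta)
    return j

14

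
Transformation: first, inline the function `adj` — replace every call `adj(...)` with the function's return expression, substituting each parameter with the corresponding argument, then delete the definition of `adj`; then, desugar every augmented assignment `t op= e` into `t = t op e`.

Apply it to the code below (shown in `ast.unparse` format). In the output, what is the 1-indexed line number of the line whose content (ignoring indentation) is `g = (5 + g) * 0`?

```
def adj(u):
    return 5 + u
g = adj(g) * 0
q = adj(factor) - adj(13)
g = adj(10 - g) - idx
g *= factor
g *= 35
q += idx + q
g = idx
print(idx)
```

1

Transformed code:
g = (5 + g) * 0
q = 5 + factor - (5 + 13)
g = 5 + (10 - g) - idx
g = g * factor
g = g * 35
q = q + (idx + q)
g = idx
print(idx)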